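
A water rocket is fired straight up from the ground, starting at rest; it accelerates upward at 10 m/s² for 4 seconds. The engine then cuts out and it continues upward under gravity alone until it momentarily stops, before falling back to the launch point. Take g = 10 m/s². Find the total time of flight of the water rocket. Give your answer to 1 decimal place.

13.7 s

Phase 1 (powered ascent): v₀ = 0 m/s, a = 10 m/s².
v = v₀ + at = 0 + (10)(4) = 40.0 m/s
Δx = v₀t + ½at² = 0·4 + 0.5·10·4² = 80.0 m

Phase 2 (coasting upward): v₀ = 40.0 m/s, a = -10 m/s².
v = v₀ + at → t = (0 − 40.0) / -10 = 4.00 s
v² = v₀² + 2aΔx → Δx = (0² − 40.0²)/(2·-10) = 80.0 m

Phase 3 (free fall): v₀ = 0 m/s, a = -10 m/s².
Falls 160 m from rest: t = √(2·160/10) = 5.66 s; v = g·t = 56.6 m/s.
Total time = 4.00 + 4.00 + 5.66 = 13.7 s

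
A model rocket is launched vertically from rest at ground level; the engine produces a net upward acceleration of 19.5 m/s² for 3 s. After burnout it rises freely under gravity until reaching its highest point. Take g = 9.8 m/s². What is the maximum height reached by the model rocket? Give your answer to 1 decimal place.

262.4 m

Phase 1 (powered ascent): v₀ = 0 m/s, a = 19.5 m/s².
v = v₀ + at = 0 + (19.5)(3) = 58.5 m/s
Δx = v₀t + ½at² = 0·3 + 0.5·19.5·3² = 87.8 m

Phase 2 (coasting upward): v₀ = 58.5 m/s, a = -9.8 m/s².
v = v₀ + at → t = (0 − 58.5) / -9.8 = 5.97 s
v² = v₀² + 2aΔx → Δx = (0² − 58.5²)/(2·-9.8) = 175 m
Maximum height = 87.8 + 175 = 262 m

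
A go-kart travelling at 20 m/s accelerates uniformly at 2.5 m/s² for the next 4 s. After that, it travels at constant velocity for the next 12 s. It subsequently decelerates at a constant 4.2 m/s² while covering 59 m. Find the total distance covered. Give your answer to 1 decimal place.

Phase 1 (accelerating): v₀ = 20.0 m/s, a = 2.5 m/s².
v = v₀ + at = 20.0 + (2.5)(4) = 30.0 m/s
Δx = v₀t + ½at² = 20.0·4 + 0.5·2.5·4² = 100 m

Phase 2 (constant speed): v₀ = 30.0 m/s, a = 0 m/s².
v = v₀ + at = 30.0 + (0)(12) = 30.0 m/s
Δx = v₀t + ½at² = 30.0·12 + 0.5·0·12² = 360 m

Phase 3 (decelerating): v₀ = 30.0 m/s, a = -4.2 m/s².
v² = v₀² + 2aΔx = 30.0² + 2·-4.2·59 = 404 → v = 20.1 m/s
t = (v − v₀)/a = (20.1 − 30.0)/-4.2 = 2.35 s
Total distance = 100 + 360 + 59.0 = 519 m

519.0 m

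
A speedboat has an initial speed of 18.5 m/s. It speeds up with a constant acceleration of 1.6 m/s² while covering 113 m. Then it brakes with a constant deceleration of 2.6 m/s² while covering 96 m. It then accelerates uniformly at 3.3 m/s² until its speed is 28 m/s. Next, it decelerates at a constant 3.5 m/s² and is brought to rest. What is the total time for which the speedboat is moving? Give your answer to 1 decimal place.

21.9 s

Phase 1 (accelerating): v₀ = 18.5 m/s, a = 1.6 m/s².
v² = v₀² + 2aΔx = 18.5² + 2·1.6·113 = 704 → v = 26.5 m/s
t = (v − v₀)/a = (26.5 − 18.5)/1.6 = 5.02 s

Phase 2 (decelerating): v₀ = 26.5 m/s, a = -2.6 m/s².
v² = v₀² + 2aΔx = 26.5² + 2·-2.6·96 = 205 → v = 14.3 m/s
t = (v − v₀)/a = (14.3 − 26.5)/-2.6 = 4.70 s

Phase 3 (accelerating): v₀ = 14.3 m/s, a = 3.3 m/s².
v = v₀ + at → t = (28 − 14.3) / 3.3 = 4.15 s
v² = v₀² + 2aΔx → Δx = (28² − 14.3²)/(2·3.3) = 87.8 m

Phase 4 (decelerating): v₀ = 28.0 m/s, a = -3.5 m/s².
v = v₀ + at → t = (0 − 28.0) / -3.5 = 8.00 s
v² = v₀² + 2aΔx → Δx = (0² − 28.0²)/(2·-3.5) = 112 m
Total time = 5.02 + 4.70 + 4.15 + 8.00 = 21.9 s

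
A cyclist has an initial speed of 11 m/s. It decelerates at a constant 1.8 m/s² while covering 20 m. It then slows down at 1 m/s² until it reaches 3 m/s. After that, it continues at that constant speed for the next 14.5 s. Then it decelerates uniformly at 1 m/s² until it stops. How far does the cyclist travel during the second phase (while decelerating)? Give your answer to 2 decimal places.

Phase 1 (decelerating): v₀ = 11.0 m/s, a = -1.8 m/s².
v² = v₀² + 2aΔx = 11.0² + 2·-1.8·20 = 49.0 → v = 7.00 m/s
t = (v − v₀)/a = (7.00 − 11.0)/-1.8 = 2.22 s

Phase 2 (decelerating): v₀ = 7.00 m/s, a = -1 m/s².
v = v₀ + at → t = (3 − 7.00) / -1 = 4.00 s
v² = v₀² + 2aΔx → Δx = (3² − 7.00²)/(2·-1) = 20.0 m
Distance in phase 2 = 20.0 m

20.00 m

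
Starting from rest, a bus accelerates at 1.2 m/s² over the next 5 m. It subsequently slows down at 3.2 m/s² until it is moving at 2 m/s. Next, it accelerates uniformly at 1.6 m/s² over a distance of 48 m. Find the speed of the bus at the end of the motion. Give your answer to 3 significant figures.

Phase 1 (accelerating): v₀ = 0 m/s, a = 1.2 m/s².
v² = v₀² + 2aΔx = 0² + 2·1.2·5 = 12.0 → v = 3.46 m/s
t = (v − v₀)/a = (3.46 − 0)/1.2 = 2.89 s

Phase 2 (decelerating): v₀ = 3.46 m/s, a = -3.2 m/s².
v = v₀ + at → t = (2 − 3.46) / -3.2 = 0.458 s
v² = v₀² + 2aΔx → Δx = (2² − 3.46²)/(2·-3.2) = 1.25 m

Phase 3 (accelerating): v₀ = 2.00 m/s, a = 1.6 m/s².
v² = v₀² + 2aΔx = 2.00² + 2·1.6·48 = 158 → v = 12.6 m/s
t = (v − v₀)/a = (12.6 − 2.00)/1.6 = 6.60 s
Final speed = 12.6 m/s

12.6 m/s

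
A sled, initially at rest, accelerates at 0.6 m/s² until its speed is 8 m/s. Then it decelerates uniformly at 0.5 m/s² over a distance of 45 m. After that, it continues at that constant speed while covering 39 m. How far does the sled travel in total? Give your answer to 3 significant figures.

137 m

Phase 1 (accelerating): v₀ = 0 m/s, a = 0.6 m/s².
v = v₀ + at → t = (8 − 0) / 0.6 = 13.3 s
v² = v₀² + 2aΔx → Δx = (8² − 0²)/(2·0.6) = 53.3 m

Phase 2 (decelerating): v₀ = 8.00 m/s, a = -0.5 m/s².
v² = v₀² + 2aΔx = 8.00² + 2·-0.5·45 = 19.0 → v = 4.36 m/s
t = (v − v₀)/a = (4.36 − 8.00)/-0.5 = 7.28 s

Phase 3 (constant speed): v₀ = 4.36 m/s, a = 0 m/s².
Constant speed: t = d/v = 39/4.36 = 8.95 s
Total distance = 53.3 + 45.0 + 39.0 = 137 m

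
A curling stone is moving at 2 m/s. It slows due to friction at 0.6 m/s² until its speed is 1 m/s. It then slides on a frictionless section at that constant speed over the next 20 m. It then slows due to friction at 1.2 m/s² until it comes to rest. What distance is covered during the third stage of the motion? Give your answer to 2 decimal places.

Phase 1 (decelerating): v₀ = 2.00 m/s, a = -0.6 m/s².
v = v₀ + at → t = (1 − 2.00) / -0.6 = 1.67 s
v² = v₀² + 2aΔx → Δx = (1² − 2.00²)/(2·-0.6) = 2.50 m

Phase 2 (constant speed): v₀ = 1.00 m/s, a = 0 m/s².
Constant speed: t = d/v = 20/1.00 = 20.0 s

Phase 3 (decelerating): v₀ = 1.00 m/s, a = -1.2 m/s².
v = v₀ + at → t = (0 − 1.00) / -1.2 = 0.833 s
v² = v₀² + 2aΔx → Δx = (0² − 1.00²)/(2·-1.2) = 0.417 m
Distance in phase 3 = 0.417 m

0.42 m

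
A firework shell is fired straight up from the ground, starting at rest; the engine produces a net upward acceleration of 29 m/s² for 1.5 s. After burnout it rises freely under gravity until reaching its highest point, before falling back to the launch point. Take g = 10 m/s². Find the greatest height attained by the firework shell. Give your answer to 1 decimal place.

Phase 1 (powered ascent): v₀ = 0 m/s, a = 29 m/s².
v = v₀ + at = 0 + (29)(1.5) = 43.5 m/s
Δx = v₀t + ½at² = 0·1.5 + 0.5·29·1.5² = 32.6 m

Phase 2 (coasting upward): v₀ = 43.5 m/s, a = -10 m/s².
v = v₀ + at → t = (0 − 43.5) / -10 = 4.35 s
v² = v₀² + 2aΔx → Δx = (0² − 43.5²)/(2·-10) = 94.6 m
Maximum height = 32.6 + 94.6 = 127 m

127.2 m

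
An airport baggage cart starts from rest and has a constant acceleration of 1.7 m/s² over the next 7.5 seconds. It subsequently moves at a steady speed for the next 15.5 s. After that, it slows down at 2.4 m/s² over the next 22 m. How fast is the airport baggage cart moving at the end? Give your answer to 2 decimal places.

7.55 m/s

Phase 1 (accelerating): v₀ = 0 m/s, a = 1.7 m/s².
v = v₀ + at = 0 + (1.7)(7.5) = 12.8 m/s
Δx = v₀t + ½at² = 0·7.5 + 0.5·1.7·7.5² = 47.8 m

Phase 2 (constant speed): v₀ = 12.8 m/s, a = 0 m/s².
v = v₀ + at = 12.8 + (0)(15.5) = 12.8 m/s
Δx = v₀t + ½at² = 12.8·15.5 + 0.5·0·15.5² = 198 m

Phase 3 (decelerating): v₀ = 12.8 m/s, a = -2.4 m/s².
v² = v₀² + 2aΔx = 12.8² + 2·-2.4·22 = 57.0 → v = 7.55 m/s
t = (v − v₀)/a = (7.55 − 12.8)/-2.4 = 2.17 s
Final speed = 7.55 m/s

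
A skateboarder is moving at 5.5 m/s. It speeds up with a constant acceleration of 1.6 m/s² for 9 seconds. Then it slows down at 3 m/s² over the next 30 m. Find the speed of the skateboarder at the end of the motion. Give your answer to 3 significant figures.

14.7 m/s

Phase 1 (accelerating): v₀ = 5.50 m/s, a = 1.6 m/s².
v = v₀ + at = 5.50 + (1.6)(9) = 19.9 m/s
Δx = v₀t + ½at² = 5.50·9 + 0.5·1.6·9² = 114 m

Phase 2 (decelerating): v₀ = 19.9 m/s, a = -3 m/s².
v² = v₀² + 2aΔx = 19.9² + 2·-3·30 = 216 → v = 14.7 m/s
t = (v − v₀)/a = (14.7 − 19.9)/-3 = 1.73 s
Final speed = 14.7 m/s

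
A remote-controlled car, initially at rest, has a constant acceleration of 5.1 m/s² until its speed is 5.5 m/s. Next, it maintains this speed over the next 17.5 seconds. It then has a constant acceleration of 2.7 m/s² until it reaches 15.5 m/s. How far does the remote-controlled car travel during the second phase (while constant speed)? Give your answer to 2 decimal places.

Phase 1 (accelerating): v₀ = 0 m/s, a = 5.1 m/s².
v = v₀ + at → t = (5.5 − 0) / 5.1 = 1.08 s
v² = v₀² + 2aΔx → Δx = (5.5² − 0²)/(2·5.1) = 2.97 m

Phase 2 (constant speed): v₀ = 5.50 m/s, a = 0 m/s².
v = v₀ + at = 5.50 + (0)(17.5) = 5.50 m/s
Δx = v₀t + ½at² = 5.50·17.5 + 0.5·0·17.5² = 96.2 m
Distance in phase 2 = 96.2 m

96.25 m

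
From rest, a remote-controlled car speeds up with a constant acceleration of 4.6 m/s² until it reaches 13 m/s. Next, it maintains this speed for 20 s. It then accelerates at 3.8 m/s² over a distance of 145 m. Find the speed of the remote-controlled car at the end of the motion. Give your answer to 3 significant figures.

Phase 1 (accelerating): v₀ = 0 m/s, a = 4.6 m/s².
v = v₀ + at → t = (13 − 0) / 4.6 = 2.83 s
v² = v₀² + 2aΔx → Δx = (13² − 0²)/(2·4.6) = 18.4 m

Phase 2 (constant speed): v₀ = 13.0 m/s, a = 0 m/s².
v = v₀ + at = 13.0 + (0)(20) = 13.0 m/s
Δx = v₀t + ½at² = 13.0·20 + 0.5·0·20² = 260 m

Phase 3 (accelerating): v₀ = 13.0 m/s, a = 3.8 m/s².
v² = v₀² + 2aΔx = 13.0² + 2·3.8·145 = 1270 → v = 35.7 m/s
t = (v − v₀)/a = (35.7 − 13.0)/3.8 = 5.96 s
Final speed = 35.7 m/s

35.7 m/s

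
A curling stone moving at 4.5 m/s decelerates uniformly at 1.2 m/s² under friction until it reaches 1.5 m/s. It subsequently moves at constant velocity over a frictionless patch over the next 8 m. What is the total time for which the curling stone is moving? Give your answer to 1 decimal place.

7.8 s

Phase 1 (decelerating): v₀ = 4.50 m/s, a = -1.2 m/s².
v = v₀ + at → t = (1.5 − 4.50) / -1.2 = 2.50 s
v² = v₀² + 2aΔx → Δx = (1.5² − 4.50²)/(2·-1.2) = 7.50 m

Phase 2 (constant speed): v₀ = 1.50 m/s, a = 0 m/s².
Constant speed: t = d/v = 8/1.50 = 5.33 s
Total time = 2.50 + 5.33 = 7.83 s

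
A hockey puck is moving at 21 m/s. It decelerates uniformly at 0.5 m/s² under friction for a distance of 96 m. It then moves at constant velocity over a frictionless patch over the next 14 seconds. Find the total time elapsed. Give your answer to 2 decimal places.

18.85 s

Phase 1 (decelerating): v₀ = 21.0 m/s, a = -0.5 m/s².
v² = v₀² + 2aΔx = 21.0² + 2·-0.5·96 = 345 → v = 18.6 m/s
t = (v − v₀)/a = (18.6 − 21.0)/-0.5 = 4.85 s

Phase 2 (constant speed): v₀ = 18.6 m/s, a = 0 m/s².
v = v₀ + at = 18.6 + (0)(14) = 18.6 m/s
Δx = v₀t + ½at² = 18.6·14 + 0.5·0·14² = 260 m
Total time = 4.85 + 14.0 = 18.9 s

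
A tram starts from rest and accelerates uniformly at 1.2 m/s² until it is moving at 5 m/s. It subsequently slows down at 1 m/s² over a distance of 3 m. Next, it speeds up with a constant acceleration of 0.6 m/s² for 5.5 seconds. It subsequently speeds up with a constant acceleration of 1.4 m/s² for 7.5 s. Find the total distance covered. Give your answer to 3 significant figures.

Phase 1 (accelerating): v₀ = 0 m/s, a = 1.2 m/s².
v = v₀ + at → t = (5 − 0) / 1.2 = 4.17 s
v² = v₀² + 2aΔx → Δx = (5² − 0²)/(2·1.2) = 10.4 m

Phase 2 (decelerating): v₀ = 5.00 m/s, a = -1 m/s².
v² = v₀² + 2aΔx = 5.00² + 2·-1·3 = 19.0 → v = 4.36 m/s
t = (v − v₀)/a = (4.36 − 5.00)/-1 = 0.641 s

Phase 3 (accelerating): v₀ = 4.36 m/s, a = 0.6 m/s².
v = v₀ + at = 4.36 + (0.6)(5.5) = 7.66 m/s
Δx = v₀t + ½at² = 4.36·5.5 + 0.5·0.6·5.5² = 33.0 m

Phase 4 (accelerating): v₀ = 7.66 m/s, a = 1.4 m/s².
v = v₀ + at = 7.66 + (1.4)(7.5) = 18.2 m/s
Δx = v₀t + ½at² = 7.66·7.5 + 0.5·1.4·7.5² = 96.8 m
Total distance = 10.4 + 3.00 + 33.0 + 96.8 = 143 m

143 m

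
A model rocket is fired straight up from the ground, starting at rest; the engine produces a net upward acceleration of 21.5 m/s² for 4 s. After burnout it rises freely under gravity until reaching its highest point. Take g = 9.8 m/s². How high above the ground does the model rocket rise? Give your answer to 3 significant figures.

549 m

Phase 1 (powered ascent): v₀ = 0 m/s, a = 21.5 m/s².
v = v₀ + at = 0 + (21.5)(4) = 86.0 m/s
Δx = v₀t + ½at² = 0·4 + 0.5·21.5·4² = 172 m

Phase 2 (coasting upward): v₀ = 86.0 m/s, a = -9.8 m/s².
v = v₀ + at → t = (0 − 86.0) / -9.8 = 8.78 s
v² = v₀² + 2aΔx → Δx = (0² − 86.0²)/(2·-9.8) = 377 m
Maximum height = 172 + 377 = 549 m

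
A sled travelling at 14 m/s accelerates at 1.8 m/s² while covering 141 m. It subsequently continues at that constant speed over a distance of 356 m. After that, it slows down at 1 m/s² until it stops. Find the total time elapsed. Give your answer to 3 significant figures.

46.9 s

Phase 1 (accelerating): v₀ = 14.0 m/s, a = 1.8 m/s².
v² = v₀² + 2aΔx = 14.0² + 2·1.8·141 = 704 → v = 26.5 m/s
t = (v − v₀)/a = (26.5 − 14.0)/1.8 = 6.96 s

Phase 2 (constant speed): v₀ = 26.5 m/s, a = 0 m/s².
Constant speed: t = d/v = 356/26.5 = 13.4 s

Phase 3 (decelerating): v₀ = 26.5 m/s, a = -1 m/s².
v = v₀ + at → t = (0 − 26.5) / -1 = 26.5 s
v² = v₀² + 2aΔx → Δx = (0² − 26.5²)/(2·-1) = 352 m
Total time = 6.96 + 13.4 + 26.5 = 46.9 s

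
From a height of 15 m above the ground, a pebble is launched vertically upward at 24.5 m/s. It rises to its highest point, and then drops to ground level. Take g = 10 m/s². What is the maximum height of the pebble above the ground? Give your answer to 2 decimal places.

45.01 m

Phase 1 (rising): v₀ = 24.5 m/s, a = -10 m/s².
v = v₀ + at → t = (0 − 24.5) / -10 = 2.45 s
v² = v₀² + 2aΔx → Δx = (0² − 24.5²)/(2·-10) = 30.0 m
Maximum height = 15 + 30.0 = 45.0 m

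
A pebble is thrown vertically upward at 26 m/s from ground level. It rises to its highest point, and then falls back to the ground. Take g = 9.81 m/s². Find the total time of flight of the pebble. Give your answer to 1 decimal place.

5.3 s

Phase 1 (rising): v₀ = 26.0 m/s, a = -9.81 m/s².
v = v₀ + at → t = (0 − 26.0) / -9.81 = 2.65 s
v² = v₀² + 2aΔx → Δx = (0² − 26.0²)/(2·-9.81) = 34.5 m

Phase 2 (falling): v₀ = 0 m/s, a = -9.81 m/s².
Falls 34.5 m from rest: t = √(2·34.5/9.81) = 2.65 s; v = g·t = 26.0 m/s.
Total time = 2.65 + 2.65 = 5.30 s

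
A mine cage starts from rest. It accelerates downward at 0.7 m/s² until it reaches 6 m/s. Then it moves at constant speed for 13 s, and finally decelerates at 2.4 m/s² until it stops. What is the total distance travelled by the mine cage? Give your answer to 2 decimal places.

Phase 1 (accelerating): v₀ = 0 m/s, a = 0.7 m/s².
v = v₀ + at → t = (6 − 0) / 0.7 = 8.57 s
v² = v₀² + 2aΔx → Δx = (6² − 0²)/(2·0.7) = 25.7 m

Phase 2 (constant speed): v₀ = 6.00 m/s, a = 0 m/s².
v = v₀ + at = 6.00 + (0)(13) = 6.00 m/s
Δx = v₀t + ½at² = 6.00·13 + 0.5·0·13² = 78.0 m

Phase 3 (decelerating): v₀ = 6.00 m/s, a = -2.4 m/s².
v = v₀ + at → t = (0 − 6.00) / -2.4 = 2.50 s
v² = v₀² + 2aΔx → Δx = (0² − 6.00²)/(2·-2.4) = 7.50 m
Total distance = 25.7 + 78.0 + 7.50 = 111 m

111.21 m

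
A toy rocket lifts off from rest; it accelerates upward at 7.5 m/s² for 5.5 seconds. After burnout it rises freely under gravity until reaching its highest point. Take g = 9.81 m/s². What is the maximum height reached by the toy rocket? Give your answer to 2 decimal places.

200.16 m

Phase 1 (powered ascent): v₀ = 0 m/s, a = 7.5 m/s².
v = v₀ + at = 0 + (7.5)(5.5) = 41.2 m/s
Δx = v₀t + ½at² = 0·5.5 + 0.5·7.5·5.5² = 113 m

Phase 2 (coasting upward): v₀ = 41.2 m/s, a = -9.81 m/s².
v = v₀ + at → t = (0 − 41.2) / -9.81 = 4.20 s
v² = v₀² + 2aΔx → Δx = (0² − 41.2²)/(2·-9.81) = 86.7 m
Maximum height = 113 + 86.7 = 200 m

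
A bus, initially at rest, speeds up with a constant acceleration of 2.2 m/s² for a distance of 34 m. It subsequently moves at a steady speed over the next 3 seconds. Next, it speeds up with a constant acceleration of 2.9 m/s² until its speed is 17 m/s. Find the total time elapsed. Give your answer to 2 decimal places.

10.20 s

Phase 1 (accelerating): v₀ = 0 m/s, a = 2.2 m/s².
v² = v₀² + 2aΔx = 0² + 2·2.2·34 = 150 → v = 12.2 m/s
t = (v − v₀)/a = (12.2 − 0)/2.2 = 5.56 s

Phase 2 (constant speed): v₀ = 12.2 m/s, a = 0 m/s².
v = v₀ + at = 12.2 + (0)(3) = 12.2 m/s
Δx = v₀t + ½at² = 12.2·3 + 0.5·0·3² = 36.7 m

Phase 3 (accelerating): v₀ = 12.2 m/s, a = 2.9 m/s².
v = v₀ + at → t = (17 − 12.2) / 2.9 = 1.64 s
v² = v₀² + 2aΔx → Δx = (17² − 12.2²)/(2·2.9) = 24.0 m
Total time = 5.56 + 3.00 + 1.64 = 10.2 s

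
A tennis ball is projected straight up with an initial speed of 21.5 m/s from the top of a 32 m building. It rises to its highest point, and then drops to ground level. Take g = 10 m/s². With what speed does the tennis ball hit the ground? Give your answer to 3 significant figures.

Phase 1 (rising): v₀ = 21.5 m/s, a = -10 m/s².
v = v₀ + at → t = (0 − 21.5) / -10 = 2.15 s
v² = v₀² + 2aΔx → Δx = (0² − 21.5²)/(2·-10) = 23.1 m

Phase 2 (falling): v₀ = 0 m/s, a = -10 m/s².
Falls 55.1 m from rest: t = √(2·55.1/10) = 3.32 s; v = g·t = 33.2 m/s.
Final speed = 33.2 m/s

33.2 m/s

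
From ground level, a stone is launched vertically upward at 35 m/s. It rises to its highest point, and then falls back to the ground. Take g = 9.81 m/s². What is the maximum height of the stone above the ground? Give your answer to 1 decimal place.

Phase 1 (rising): v₀ = 35.0 m/s, a = -9.81 m/s².
v = v₀ + at → t = (0 − 35.0) / -9.81 = 3.57 s
v² = v₀² + 2aΔx → Δx = (0² − 35.0²)/(2·-9.81) = 62.4 m
Maximum height = 62.4 m

62.4 m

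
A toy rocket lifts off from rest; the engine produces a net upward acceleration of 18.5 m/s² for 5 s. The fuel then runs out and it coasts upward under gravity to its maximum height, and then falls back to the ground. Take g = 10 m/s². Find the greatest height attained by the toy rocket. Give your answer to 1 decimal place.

659.1 m

Phase 1 (powered ascent): v₀ = 0 m/s, a = 18.5 m/s².
v = v₀ + at = 0 + (18.5)(5) = 92.5 m/s
Δx = v₀t + ½at² = 0·5 + 0.5·18.5·5² = 231 m

Phase 2 (coasting upward): v₀ = 92.5 m/s, a = -10 m/s².
v = v₀ + at → t = (0 − 92.5) / -10 = 9.25 s
v² = v₀² + 2aΔx → Δx = (0² − 92.5²)/(2·-10) = 428 m
Maximum height = 231 + 428 = 659 m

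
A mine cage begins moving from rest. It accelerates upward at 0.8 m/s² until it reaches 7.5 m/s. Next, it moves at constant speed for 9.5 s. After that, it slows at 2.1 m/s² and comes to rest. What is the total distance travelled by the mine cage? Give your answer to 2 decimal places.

Phase 1 (accelerating): v₀ = 0 m/s, a = 0.8 m/s².
v = v₀ + at → t = (7.5 − 0) / 0.8 = 9.38 s
v² = v₀² + 2aΔx → Δx = (7.5² − 0²)/(2·0.8) = 35.2 m

Phase 2 (constant speed): v₀ = 7.50 m/s, a = 0 m/s².
v = v₀ + at = 7.50 + (0)(9.5) = 7.50 m/s
Δx = v₀t + ½at² = 7.50·9.5 + 0.5·0·9.5² = 71.2 m

Phase 3 (decelerating): v₀ = 7.50 m/s, a = -2.1 m/s².
v = v₀ + at → t = (0 − 7.50) / -2.1 = 3.57 s
v² = v₀² + 2aΔx → Δx = (0² − 7.50²)/(2·-2.1) = 13.4 m
Total distance = 35.2 + 71.2 + 13.4 = 120 m

119.80 m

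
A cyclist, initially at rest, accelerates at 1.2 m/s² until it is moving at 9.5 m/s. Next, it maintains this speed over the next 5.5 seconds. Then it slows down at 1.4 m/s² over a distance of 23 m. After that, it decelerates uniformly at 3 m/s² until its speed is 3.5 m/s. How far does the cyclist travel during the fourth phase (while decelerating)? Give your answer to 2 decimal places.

2.27 m

Phase 1 (accelerating): v₀ = 0 m/s, a = 1.2 m/s².
v = v₀ + at → t = (9.5 − 0) / 1.2 = 7.92 s
v² = v₀² + 2aΔx → Δx = (9.5² − 0²)/(2·1.2) = 37.6 m

Phase 2 (constant speed): v₀ = 9.50 m/s, a = 0 m/s².
v = v₀ + at = 9.50 + (0)(5.5) = 9.50 m/s
Δx = v₀t + ½at² = 9.50·5.5 + 0.5·0·5.5² = 52.2 m

Phase 3 (decelerating): v₀ = 9.50 m/s, a = -1.4 m/s².
v² = v₀² + 2aΔx = 9.50² + 2·-1.4·23 = 25.9 → v = 5.08 m/s
t = (v − v₀)/a = (5.08 − 9.50)/-1.4 = 3.15 s

Phase 4 (decelerating): v₀ = 5.08 m/s, a = -3 m/s².
v = v₀ + at → t = (3.5 − 5.08) / -3 = 0.528 s
v² = v₀² + 2aΔx → Δx = (3.5² − 5.08²)/(2·-3) = 2.27 m
Distance in phase 4 = 2.27 m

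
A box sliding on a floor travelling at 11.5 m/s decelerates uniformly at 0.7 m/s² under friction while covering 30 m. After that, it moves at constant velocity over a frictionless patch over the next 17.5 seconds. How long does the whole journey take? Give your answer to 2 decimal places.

20.36 s

Phase 1 (decelerating): v₀ = 11.5 m/s, a = -0.7 m/s².
v² = v₀² + 2aΔx = 11.5² + 2·-0.7·30 = 90.2 → v = 9.50 m/s
t = (v − v₀)/a = (9.50 − 11.5)/-0.7 = 2.86 s

Phase 2 (constant speed): v₀ = 9.50 m/s, a = 0 m/s².
v = v₀ + at = 9.50 + (0)(17.5) = 9.50 m/s
Δx = v₀t + ½at² = 9.50·17.5 + 0.5·0·17.5² = 166 m
Total time = 2.86 + 17.5 = 20.4 s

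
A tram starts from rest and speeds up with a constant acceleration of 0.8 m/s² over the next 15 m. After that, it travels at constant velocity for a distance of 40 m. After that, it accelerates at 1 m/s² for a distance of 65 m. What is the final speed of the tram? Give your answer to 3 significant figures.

Phase 1 (accelerating): v₀ = 0 m/s, a = 0.8 m/s².
v² = v₀² + 2aΔx = 0² + 2·0.8·15 = 24.0 → v = 4.90 m/s
t = (v − v₀)/a = (4.90 − 0)/0.8 = 6.12 s

Phase 2 (constant speed): v₀ = 4.90 m/s, a = 0 m/s².
Constant speed: t = d/v = 40/4.90 = 8.16 s

Phase 3 (accelerating): v₀ = 4.90 m/s, a = 1 m/s².
v² = v₀² + 2aΔx = 4.90² + 2·1·65 = 154 → v = 12.4 m/s
t = (v − v₀)/a = (12.4 − 4.90)/1 = 7.51 s
Final speed = 12.4 m/s

12.4 m/s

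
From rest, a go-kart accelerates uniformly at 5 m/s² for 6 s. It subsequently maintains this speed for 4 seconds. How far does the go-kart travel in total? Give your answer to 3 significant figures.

Phase 1 (accelerating): v₀ = 0 m/s, a = 5 m/s².
v = v₀ + at = 0 + (5)(6) = 30.0 m/s
Δx = v₀t + ½at² = 0·6 + 0.5·5·6² = 90.0 m

Phase 2 (constant speed): v₀ = 30.0 m/s, a = 0 m/s².
v = v₀ + at = 30.0 + (0)(4) = 30.0 m/s
Δx = v₀t + ½at² = 30.0·4 + 0.5·0·4² = 120 m
Total distance = 90.0 + 120 = 210 m

210 m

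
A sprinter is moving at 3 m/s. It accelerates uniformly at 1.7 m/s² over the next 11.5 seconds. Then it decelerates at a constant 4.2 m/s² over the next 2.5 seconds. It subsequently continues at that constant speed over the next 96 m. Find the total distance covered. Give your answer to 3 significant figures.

286 m

Phase 1 (accelerating): v₀ = 3.00 m/s, a = 1.7 m/s².
v = v₀ + at = 3.00 + (1.7)(11.5) = 22.6 m/s
Δx = v₀t + ½at² = 3.00·11.5 + 0.5·1.7·11.5² = 147 m

Phase 2 (decelerating): v₀ = 22.6 m/s, a = -4.2 m/s².
v = v₀ + at = 22.6 + (-4.2)(2.5) = 12.1 m/s
Δx = v₀t + ½at² = 22.6·2.5 + 0.5·-4.2·2.5² = 43.2 m

Phase 3 (constant speed): v₀ = 12.1 m/s, a = 0 m/s².
Constant speed: t = d/v = 96/12.1 = 7.97 s
Total distance = 147 + 43.2 + 96.0 = 286 m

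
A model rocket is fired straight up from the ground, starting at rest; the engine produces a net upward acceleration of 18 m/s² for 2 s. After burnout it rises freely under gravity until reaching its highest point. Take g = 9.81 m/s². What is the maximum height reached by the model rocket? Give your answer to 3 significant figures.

Phase 1 (powered ascent): v₀ = 0 m/s, a = 18 m/s².
v = v₀ + at = 0 + (18)(2) = 36.0 m/s
Δx = v₀t + ½at² = 0·2 + 0.5·18·2² = 36.0 m

Phase 2 (coasting upward): v₀ = 36.0 m/s, a = -9.81 m/s².
v = v₀ + at → t = (0 − 36.0) / -9.81 = 3.67 s
v² = v₀² + 2aΔx → Δx = (0² − 36.0²)/(2·-9.81) = 66.1 m
Maximum height = 36.0 + 66.1 = 102 m

102 m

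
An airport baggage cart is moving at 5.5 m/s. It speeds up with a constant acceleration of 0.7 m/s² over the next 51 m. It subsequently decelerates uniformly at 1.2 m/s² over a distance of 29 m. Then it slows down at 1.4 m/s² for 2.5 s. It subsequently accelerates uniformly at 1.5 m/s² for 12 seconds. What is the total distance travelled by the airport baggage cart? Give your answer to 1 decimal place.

223.7 m

Phase 1 (accelerating): v₀ = 5.50 m/s, a = 0.7 m/s².
v² = v₀² + 2aΔx = 5.50² + 2·0.7·51 = 102 → v = 10.1 m/s
t = (v − v₀)/a = (10.1 − 5.50)/0.7 = 6.55 s

Phase 2 (decelerating): v₀ = 10.1 m/s, a = -1.2 m/s².
v² = v₀² + 2aΔx = 10.1² + 2·-1.2·29 = 32.0 → v = 5.66 m/s
t = (v − v₀)/a = (5.66 − 10.1)/-1.2 = 3.68 s

Phase 3 (decelerating): v₀ = 5.66 m/s, a = -1.4 m/s².
v = v₀ + at = 5.66 + (-1.4)(2.5) = 2.16 m/s
Δx = v₀t + ½at² = 5.66·2.5 + 0.5·-1.4·2.5² = 9.78 m

Phase 4 (accelerating): v₀ = 2.16 m/s, a = 1.5 m/s².
v = v₀ + at = 2.16 + (1.5)(12) = 20.2 m/s
Δx = v₀t + ½at² = 2.16·12 + 0.5·1.5·12² = 134 m
Total distance = 51.0 + 29.0 + 9.78 + 134 = 224 m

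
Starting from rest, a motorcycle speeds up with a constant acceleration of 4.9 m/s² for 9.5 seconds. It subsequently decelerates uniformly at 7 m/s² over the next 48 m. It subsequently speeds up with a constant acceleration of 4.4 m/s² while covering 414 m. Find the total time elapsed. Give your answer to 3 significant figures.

Phase 1 (accelerating): v₀ = 0 m/s, a = 4.9 m/s².
v = v₀ + at = 0 + (4.9)(9.5) = 46.6 m/s
Δx = v₀t + ½at² = 0·9.5 + 0.5·4.9·9.5² = 221 m

Phase 2 (decelerating): v₀ = 46.6 m/s, a = -7 m/s².
v² = v₀² + 2aΔx = 46.6² + 2·-7·48 = 1490 → v = 38.7 m/s
t = (v − v₀)/a = (38.7 − 46.6)/-7 = 1.13 s

Phase 3 (accelerating): v₀ = 38.7 m/s, a = 4.4 m/s².
v² = v₀² + 2aΔx = 38.7² + 2·4.4·414 = 5140 → v = 71.7 m/s
t = (v − v₀)/a = (71.7 − 38.7)/4.4 = 7.50 s
Total time = 9.50 + 1.13 + 7.50 = 18.1 s

18.1 s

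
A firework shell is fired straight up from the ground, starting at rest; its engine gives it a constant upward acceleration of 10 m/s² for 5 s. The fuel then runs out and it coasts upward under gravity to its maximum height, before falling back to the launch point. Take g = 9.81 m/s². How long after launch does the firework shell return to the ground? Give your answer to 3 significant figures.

Phase 1 (powered ascent): v₀ = 0 m/s, a = 10 m/s².
v = v₀ + at = 0 + (10)(5) = 50.0 m/s
Δx = v₀t + ½at² = 0·5 + 0.5·10·5² = 125 m

Phase 2 (coasting upward): v₀ = 50.0 m/s, a = -9.81 m/s².
v = v₀ + at → t = (0 − 50.0) / -9.81 = 5.10 s
v² = v₀² + 2aΔx → Δx = (0² − 50.0²)/(2·-9.81) = 127 m

Phase 3 (free fall): v₀ = 0 m/s, a = -9.81 m/s².
Falls 252 m from rest: t = √(2·252/9.81) = 7.17 s; v = g·t = 70.4 m/s.
Total time = 5.00 + 5.10 + 7.17 = 17.3 s

17.3 s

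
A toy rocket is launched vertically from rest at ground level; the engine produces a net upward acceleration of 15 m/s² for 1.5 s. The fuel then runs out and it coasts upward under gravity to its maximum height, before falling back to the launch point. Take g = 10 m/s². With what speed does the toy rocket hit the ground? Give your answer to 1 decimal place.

29.0 m/s

Phase 1 (powered ascent): v₀ = 0 m/s, a = 15 m/s².
v = v₀ + at = 0 + (15)(1.5) = 22.5 m/s
Δx = v₀t + ½at² = 0·1.5 + 0.5·15·1.5² = 16.9 m

Phase 2 (coasting upward): v₀ = 22.5 m/s, a = -10 m/s².
v = v₀ + at → t = (0 − 22.5) / -10 = 2.25 s
v² = v₀² + 2aΔx → Δx = (0² − 22.5²)/(2·-10) = 25.3 m

Phase 3 (free fall): v₀ = 0 m/s, a = -10 m/s².
Falls 42.2 m from rest: t = √(2·42.2/10) = 2.90 s; v = g·t = 29.0 m/s.
Impact speed = 29.0 m/s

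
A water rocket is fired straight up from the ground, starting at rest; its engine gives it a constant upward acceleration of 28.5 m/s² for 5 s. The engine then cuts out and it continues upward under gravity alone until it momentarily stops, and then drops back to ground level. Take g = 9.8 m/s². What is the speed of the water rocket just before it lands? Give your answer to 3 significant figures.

165 m/s

Phase 1 (powered ascent): v₀ = 0 m/s, a = 28.5 m/s².
v = v₀ + at = 0 + (28.5)(5) = 142 m/s
Δx = v₀t + ½at² = 0·5 + 0.5·28.5·5² = 356 m

Phase 2 (coasting upward): v₀ = 142 m/s, a = -9.8 m/s².
v = v₀ + at → t = (0 − 142) / -9.8 = 14.5 s
v² = v₀² + 2aΔx → Δx = (0² − 142²)/(2·-9.8) = 1040 m

Phase 3 (free fall): v₀ = 0 m/s, a = -9.8 m/s².
Falls 1390 m from rest: t = √(2·1390/9.8) = 16.9 s; v = g·t = 165 m/s.
Impact speed = 165 m/s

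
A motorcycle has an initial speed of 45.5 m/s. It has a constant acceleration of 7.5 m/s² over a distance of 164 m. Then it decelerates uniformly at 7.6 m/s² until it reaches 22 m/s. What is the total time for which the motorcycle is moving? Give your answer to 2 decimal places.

Phase 1 (accelerating): v₀ = 45.5 m/s, a = 7.5 m/s².
v² = v₀² + 2aΔx = 45.5² + 2·7.5·164 = 4530 → v = 67.3 m/s
t = (v − v₀)/a = (67.3 − 45.5)/7.5 = 2.91 s

Phase 2 (decelerating): v₀ = 67.3 m/s, a = -7.6 m/s².
v = v₀ + at → t = (22 − 67.3) / -7.6 = 5.96 s
v² = v₀² + 2aΔx → Δx = (22² − 67.3²)/(2·-7.6) = 266 m
Total time = 2.91 + 5.96 = 8.87 s

8.87 s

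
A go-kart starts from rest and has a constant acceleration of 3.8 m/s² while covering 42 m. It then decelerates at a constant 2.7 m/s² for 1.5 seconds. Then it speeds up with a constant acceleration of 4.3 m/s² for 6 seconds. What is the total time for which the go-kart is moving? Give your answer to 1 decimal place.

12.2 s

Phase 1 (accelerating): v₀ = 0 m/s, a = 3.8 m/s².
v² = v₀² + 2aΔx = 0² + 2·3.8·42 = 319 → v = 17.9 m/s
t = (v − v₀)/a = (17.9 − 0)/3.8 = 4.70 s

Phase 2 (decelerating): v₀ = 17.9 m/s, a = -2.7 m/s².
v = v₀ + at = 17.9 + (-2.7)(1.5) = 13.8 m/s
Δx = v₀t + ½at² = 17.9·1.5 + 0.5·-2.7·1.5² = 23.8 m

Phase 3 (accelerating): v₀ = 13.8 m/s, a = 4.3 m/s².
v = v₀ + at = 13.8 + (4.3)(6) = 39.6 m/s
Δx = v₀t + ½at² = 13.8·6 + 0.5·4.3·6² = 160 m
Total time = 4.70 + 1.50 + 6.00 = 12.2 s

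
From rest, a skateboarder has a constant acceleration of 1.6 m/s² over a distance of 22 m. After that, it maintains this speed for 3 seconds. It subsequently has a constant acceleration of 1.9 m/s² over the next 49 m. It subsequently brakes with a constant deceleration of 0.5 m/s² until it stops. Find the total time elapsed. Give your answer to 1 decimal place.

44.3 s

Phase 1 (accelerating): v₀ = 0 m/s, a = 1.6 m/s².
v² = v₀² + 2aΔx = 0² + 2·1.6·22 = 70.4 → v = 8.39 m/s
t = (v − v₀)/a = (8.39 − 0)/1.6 = 5.24 s

Phase 2 (constant speed): v₀ = 8.39 m/s, a = 0 m/s².
v = v₀ + at = 8.39 + (0)(3) = 8.39 m/s
Δx = v₀t + ½at² = 8.39·3 + 0.5·0·3² = 25.2 m

Phase 3 (accelerating): v₀ = 8.39 m/s, a = 1.9 m/s².
v² = v₀² + 2aΔx = 8.39² + 2·1.9·49 = 257 → v = 16.0 m/s
t = (v − v₀)/a = (16.0 − 8.39)/1.9 = 4.01 s

Phase 4 (decelerating): v₀ = 16.0 m/s, a = -0.5 m/s².
v = v₀ + at → t = (0 − 16.0) / -0.5 = 32.0 s
v² = v₀² + 2aΔx → Δx = (0² − 16.0²)/(2·-0.5) = 257 m
Total time = 5.24 + 3.00 + 4.01 + 32.0 = 44.3 s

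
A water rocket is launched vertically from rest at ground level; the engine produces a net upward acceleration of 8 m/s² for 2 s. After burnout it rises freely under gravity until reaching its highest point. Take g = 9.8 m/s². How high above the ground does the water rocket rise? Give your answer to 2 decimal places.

Phase 1 (powered ascent): v₀ = 0 m/s, a = 8 m/s².
v = v₀ + at = 0 + (8)(2) = 16.0 m/s
Δx = v₀t + ½at² = 0·2 + 0.5·8·2² = 16.0 m

Phase 2 (coasting upward): v₀ = 16.0 m/s, a = -9.8 m/s².
v = v₀ + at → t = (0 − 16.0) / -9.8 = 1.63 s
v² = v₀² + 2aΔx → Δx = (0² − 16.0²)/(2·-9.8) = 13.1 m
Maximum height = 16.0 + 13.1 = 29.1 m

29.06 m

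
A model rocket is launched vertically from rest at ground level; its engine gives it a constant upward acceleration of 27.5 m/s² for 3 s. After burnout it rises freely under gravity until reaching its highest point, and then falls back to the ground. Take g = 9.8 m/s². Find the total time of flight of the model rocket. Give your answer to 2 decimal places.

21.22 s

Phase 1 (powered ascent): v₀ = 0 m/s, a = 27.5 m/s².
v = v₀ + at = 0 + (27.5)(3) = 82.5 m/s
Δx = v₀t + ½at² = 0·3 + 0.5·27.5·3² = 124 m

Phase 2 (coasting upward): v₀ = 82.5 m/s, a = -9.8 m/s².
v = v₀ + at → t = (0 − 82.5) / -9.8 = 8.42 s
v² = v₀² + 2aΔx → Δx = (0² − 82.5²)/(2·-9.8) = 347 m

Phase 3 (free fall): v₀ = 0 m/s, a = -9.8 m/s².
Falls 471 m from rest: t = √(2·471/9.8) = 9.80 s; v = g·t = 96.1 m/s.
Total time = 3.00 + 8.42 + 9.80 = 21.2 s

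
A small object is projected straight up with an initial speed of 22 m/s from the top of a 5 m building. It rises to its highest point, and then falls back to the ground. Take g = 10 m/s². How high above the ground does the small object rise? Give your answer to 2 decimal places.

29.20 m

Phase 1 (rising): v₀ = 22.0 m/s, a = -10 m/s².
v = v₀ + at → t = (0 − 22.0) / -10 = 2.20 s
v² = v₀² + 2aΔx → Δx = (0² − 22.0²)/(2·-10) = 24.2 m
Maximum height = 5 + 24.2 = 29.2 m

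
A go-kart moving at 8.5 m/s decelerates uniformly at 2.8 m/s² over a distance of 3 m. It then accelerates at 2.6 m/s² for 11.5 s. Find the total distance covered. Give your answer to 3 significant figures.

261 m

Phase 1 (decelerating): v₀ = 8.50 m/s, a = -2.8 m/s².
v² = v₀² + 2aΔx = 8.50² + 2·-2.8·3 = 55.5 → v = 7.45 m/s
t = (v − v₀)/a = (7.45 − 8.50)/-2.8 = 0.376 s

Phase 2 (accelerating): v₀ = 7.45 m/s, a = 2.6 m/s².
v = v₀ + at = 7.45 + (2.6)(11.5) = 37.3 m/s
Δx = v₀t + ½at² = 7.45·11.5 + 0.5·2.6·11.5² = 258 m
Total distance = 3.00 + 258 = 261 m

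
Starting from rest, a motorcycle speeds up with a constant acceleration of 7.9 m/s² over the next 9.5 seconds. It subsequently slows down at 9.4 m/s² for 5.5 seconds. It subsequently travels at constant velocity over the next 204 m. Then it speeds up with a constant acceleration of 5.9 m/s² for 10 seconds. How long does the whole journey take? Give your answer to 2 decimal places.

Phase 1 (accelerating): v₀ = 0 m/s, a = 7.9 m/s².
v = v₀ + at = 0 + (7.9)(9.5) = 75.0 m/s
Δx = v₀t + ½at² = 0·9.5 + 0.5·7.9·9.5² = 356 m

Phase 2 (decelerating): v₀ = 75.0 m/s, a = -9.4 m/s².
v = v₀ + at = 75.0 + (-9.4)(5.5) = 23.3 m/s
Δx = v₀t + ½at² = 75.0·5.5 + 0.5·-9.4·5.5² = 271 m

Phase 3 (constant speed): v₀ = 23.3 m/s, a = 0 m/s².
Constant speed: t = d/v = 204/23.3 = 8.74 s

Phase 4 (accelerating): v₀ = 23.3 m/s, a = 5.9 m/s².
v = v₀ + at = 23.3 + (5.9)(10) = 82.3 m/s
Δx = v₀t + ½at² = 23.3·10 + 0.5·5.9·10² = 528 m
Total time = 9.50 + 5.50 + 8.74 + 10.0 = 33.7 s

33.74 s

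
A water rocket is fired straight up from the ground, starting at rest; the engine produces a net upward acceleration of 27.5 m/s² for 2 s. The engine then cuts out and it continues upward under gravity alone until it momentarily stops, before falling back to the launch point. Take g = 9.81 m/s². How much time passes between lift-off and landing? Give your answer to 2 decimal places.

Phase 1 (powered ascent): v₀ = 0 m/s, a = 27.5 m/s².
v = v₀ + at = 0 + (27.5)(2) = 55.0 m/s
Δx = v₀t + ½at² = 0·2 + 0.5·27.5·2² = 55.0 m

Phase 2 (coasting upward): v₀ = 55.0 m/s, a = -9.81 m/s².
v = v₀ + at → t = (0 − 55.0) / -9.81 = 5.61 s
v² = v₀² + 2aΔx → Δx = (0² − 55.0²)/(2·-9.81) = 154 m

Phase 3 (free fall): v₀ = 0 m/s, a = -9.81 m/s².
Falls 209 m from rest: t = √(2·209/9.81) = 6.53 s; v = g·t = 64.1 m/s.
Total time = 2.00 + 5.61 + 6.53 = 14.1 s

14.14 s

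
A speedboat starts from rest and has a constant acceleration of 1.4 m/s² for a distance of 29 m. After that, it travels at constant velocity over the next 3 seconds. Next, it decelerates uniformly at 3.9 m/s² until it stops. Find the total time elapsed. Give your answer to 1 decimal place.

Phase 1 (accelerating): v₀ = 0 m/s, a = 1.4 m/s².
v² = v₀² + 2aΔx = 0² + 2·1.4·29 = 81.2 → v = 9.01 m/s
t = (v − v₀)/a = (9.01 − 0)/1.4 = 6.44 s

Phase 2 (constant speed): v₀ = 9.01 m/s, a = 0 m/s².
v = v₀ + at = 9.01 + (0)(3) = 9.01 m/s
Δx = v₀t + ½at² = 9.01·3 + 0.5·0·3² = 27.0 m

Phase 3 (decelerating): v₀ = 9.01 m/s, a = -3.9 m/s².
v = v₀ + at → t = (0 − 9.01) / -3.9 = 2.31 s
v² = v₀² + 2aΔx → Δx = (0² − 9.01²)/(2·-3.9) = 10.4 m
Total time = 6.44 + 3.00 + 2.31 = 11.7 s

11.7 s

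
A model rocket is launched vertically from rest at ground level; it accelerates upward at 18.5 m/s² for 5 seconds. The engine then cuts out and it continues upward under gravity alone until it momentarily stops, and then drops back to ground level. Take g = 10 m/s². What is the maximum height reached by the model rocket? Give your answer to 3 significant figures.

659 m

Phase 1 (powered ascent): v₀ = 0 m/s, a = 18.5 m/s².
v = v₀ + at = 0 + (18.5)(5) = 92.5 m/s
Δx = v₀t + ½at² = 0·5 + 0.5·18.5·5² = 231 m

Phase 2 (coasting upward): v₀ = 92.5 m/s, a = -10 m/s².
v = v₀ + at → t = (0 − 92.5) / -10 = 9.25 s
v² = v₀² + 2aΔx → Δx = (0² − 92.5²)/(2·-10) = 428 m
Maximum height = 231 + 428 = 659 m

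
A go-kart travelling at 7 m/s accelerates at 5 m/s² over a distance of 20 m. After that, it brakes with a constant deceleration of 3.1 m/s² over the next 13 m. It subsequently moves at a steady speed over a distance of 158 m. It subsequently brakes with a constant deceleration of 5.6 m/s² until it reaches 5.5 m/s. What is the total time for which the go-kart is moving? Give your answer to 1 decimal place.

Phase 1 (accelerating): v₀ = 7.00 m/s, a = 5 m/s².
v² = v₀² + 2aΔx = 7.00² + 2·5·20 = 249 → v = 15.8 m/s
t = (v − v₀)/a = (15.8 − 7.00)/5 = 1.76 s

Phase 2 (decelerating): v₀ = 15.8 m/s, a = -3.1 m/s².
v² = v₀² + 2aΔx = 15.8² + 2·-3.1·13 = 168 → v = 13.0 m/s
t = (v − v₀)/a = (13.0 − 15.8)/-3.1 = 0.904 s

Phase 3 (constant speed): v₀ = 13.0 m/s, a = 0 m/s².
Constant speed: t = d/v = 158/13.0 = 12.2 s

Phase 4 (decelerating): v₀ = 13.0 m/s, a = -5.6 m/s².
v = v₀ + at → t = (5.5 − 13.0) / -5.6 = 1.34 s
v² = v₀² + 2aΔx → Δx = (5.5² − 13.0²)/(2·-5.6) = 12.3 m
Total time = 1.76 + 0.904 + 12.2 + 1.34 = 16.2 s

16.2 s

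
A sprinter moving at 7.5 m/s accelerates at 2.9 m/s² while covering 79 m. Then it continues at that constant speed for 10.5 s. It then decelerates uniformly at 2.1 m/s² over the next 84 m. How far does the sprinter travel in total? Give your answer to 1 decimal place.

401.2 m

Phase 1 (accelerating): v₀ = 7.50 m/s, a = 2.9 m/s².
v² = v₀² + 2aΔx = 7.50² + 2·2.9·79 = 514 → v = 22.7 m/s
t = (v − v₀)/a = (22.7 − 7.50)/2.9 = 5.23 s

Phase 2 (constant speed): v₀ = 22.7 m/s, a = 0 m/s².
v = v₀ + at = 22.7 + (0)(10.5) = 22.7 m/s
Δx = v₀t + ½at² = 22.7·10.5 + 0.5·0·10.5² = 238 m

Phase 3 (decelerating): v₀ = 22.7 m/s, a = -2.1 m/s².
v² = v₀² + 2aΔx = 22.7² + 2·-2.1·84 = 162 → v = 12.7 m/s
t = (v − v₀)/a = (12.7 − 22.7)/-2.1 = 4.75 s
Total distance = 79.0 + 238 + 84.0 = 401 m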